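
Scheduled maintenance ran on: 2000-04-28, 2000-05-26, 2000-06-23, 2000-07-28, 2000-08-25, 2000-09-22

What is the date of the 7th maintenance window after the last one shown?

2001-04-27

Gaps: 28, 28, 35, 28, 28 days — a mix of 28 and 35. Every date is a Friday.
Each is the 4th Friday of its month.
4th Friday of October 2000: 2000-10-27.
4th Friday of November 2000: 2000-11-24.
December 2000 — 4th Friday is 2000-12-22.
January 2001 — 4th Friday is 2001-01-26.
February 2001 — 4th Friday is 2001-02-23.
4th Friday of March 2001: 2001-03-23.
April 2001 — 4th Friday is 2001-04-27.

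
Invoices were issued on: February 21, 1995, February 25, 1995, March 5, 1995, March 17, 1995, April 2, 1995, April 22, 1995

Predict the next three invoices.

May 16, 1995; June 13, 1995; July 15, 1995

Gaps: 4, 8, 12, 16, 20 days — each gap is 4 larger than the previous one.
Next gap: 24 days. April 22, 1995 + 24 days = May 16, 1995.
Next gap: 28 days. May 16, 1995 + 28 days = June 13, 1995.
Next gap: 32 days. June 13, 1995 + 32 days = July 15, 1995.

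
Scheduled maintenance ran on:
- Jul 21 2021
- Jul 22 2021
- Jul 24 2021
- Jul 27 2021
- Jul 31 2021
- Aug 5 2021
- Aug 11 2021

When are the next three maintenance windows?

Aug 18 2021, Aug 26 2021, Sep 4 2021

Gaps: 1, 2, 3, 4, 5, 6 days — each gap is 1 larger than the previous one.
Next gap: 7 days. Aug 11 2021 + 7 days = Aug 18 2021.
Next gap: 8 days. Aug 18 2021 + 8 days = Aug 26 2021.
Next gap: 9 days. Aug 26 2021 + 9 days = Sep 4 2021.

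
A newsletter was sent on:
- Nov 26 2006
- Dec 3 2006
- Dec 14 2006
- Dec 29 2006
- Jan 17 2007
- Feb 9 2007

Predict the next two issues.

Gaps: 7, 11, 15, 19, 23 days — each gap is 4 larger than the previous one.
Next gap: 27 days. Feb 9 2007 + 27 days = Mar 8 2007.
Next gap: 31 days. Mar 8 2007 + 31 days = Apr 8 2007.

Mar 8 2007, Apr 8 2007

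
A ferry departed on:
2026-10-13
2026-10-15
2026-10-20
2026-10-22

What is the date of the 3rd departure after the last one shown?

2026-11-03

Every event lands on a Tuesday or Thursday (gaps cycle 2, 5, 2).
So the schedule is: every Tuesday and Thursday.
Next Tuesday: 2026-10-27.
Next Thursday: 2026-10-29.
The following Tuesday is 2026-11-03.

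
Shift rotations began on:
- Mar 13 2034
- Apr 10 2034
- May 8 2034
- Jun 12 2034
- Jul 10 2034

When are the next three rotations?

All dates are Mondays, 28, 28, 35, 28 days apart.
Specifically, the 2nd Monday of each month.
2nd Monday of August 2034: Aug 14 2034.
2nd Monday of September 2034: Sep 11 2034.
October 2034 — 2nd Monday is Oct 9 2034.

Aug 14 2034, Sep 11 2034, Oct 9 2034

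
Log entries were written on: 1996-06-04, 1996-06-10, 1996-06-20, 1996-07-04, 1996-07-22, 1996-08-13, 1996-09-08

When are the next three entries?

1996-10-08, 1996-11-11, 1996-12-19

Intervals are 6, 10, 14, 18, 22, 26 days — an arithmetic progression with common difference 4.
Next gap: 30 days. 1996-09-08 + 30 days = 1996-10-08.
Next gap: 34 days. 1996-10-08 + 34 days = 1996-11-11.
Next gap: 38 days. 1996-11-11 + 38 days = 1996-12-19.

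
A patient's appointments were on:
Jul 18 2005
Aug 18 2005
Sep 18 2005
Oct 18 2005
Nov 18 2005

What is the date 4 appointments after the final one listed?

Mar 18 2006

The day-of-month is always 18 (31, 31, 30, 31 days between events).
So this recurs on the 18th of each month.
December 2005: Dec 18 2005.
January 2006: Jan 18 2006.
Next: February 2006 → Feb 18 2006.
March 2006: Mar 18 2006.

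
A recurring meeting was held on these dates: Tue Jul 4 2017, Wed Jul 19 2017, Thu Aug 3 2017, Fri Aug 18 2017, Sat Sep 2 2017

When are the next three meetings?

Sun Sep 17 2017, Mon Oct 2 2017, Tue Oct 17 2017

Gaps between consecutive events: 15, 15, 15, 15 days — a constant 15-day interval.
Sat Sep 2 2017 + 15 days = Sun Sep 17 2017.
Sun Sep 17 2017 + 15 days = Mon Oct 2 2017.
Mon Oct 2 2017 + 15 days = Tue Oct 17 2017.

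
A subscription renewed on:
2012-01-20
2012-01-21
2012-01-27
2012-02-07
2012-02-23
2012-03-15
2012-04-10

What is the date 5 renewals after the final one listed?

Intervals are 1, 6, 11, 16, 21, 26 days — an arithmetic progression with common difference 5.
Next gap: 31 days. 2012-04-10 + 31 days = 2012-05-11.
Next gap: 36 days. 2012-05-11 + 36 days = 2012-06-16.
Next gap: 41 days. 2012-06-16 + 41 days = 2012-07-27.
Next gap: 46 days. 2012-07-27 + 46 days = 2012-09-11.
Next gap: 51 days. 2012-09-11 + 51 days = 2012-11-01.

2012-11-01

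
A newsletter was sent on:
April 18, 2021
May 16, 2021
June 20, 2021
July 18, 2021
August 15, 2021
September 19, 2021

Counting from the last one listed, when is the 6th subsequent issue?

March 20, 2022

Gaps: 28, 35, 28, 28, 35 days — a mix of 28 and 35. Every date is a Sunday.
Each is the 3rd Sunday of its month.
October 2021 — 3rd Sunday is October 17, 2021.
3rd Sunday of November 2021: November 21, 2021.
December 2021 — 3rd Sunday is December 19, 2021.
3rd Sunday of January 2022: January 16, 2022.
3rd Sunday of February 2022: February 20, 2022.
March 2022 — 3rd Sunday is March 20, 2022.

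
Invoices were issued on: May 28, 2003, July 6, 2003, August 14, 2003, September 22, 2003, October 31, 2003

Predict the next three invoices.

December 9, 2003; January 17, 2004; February 25, 2004

The spacing is 39, 39, 39, 39 days — always 39 days.
October 31, 2003 + 39 days = December 9, 2003.
December 9, 2003 + 39 days = January 17, 2004.
January 17, 2004 + 39 days = February 25, 2004.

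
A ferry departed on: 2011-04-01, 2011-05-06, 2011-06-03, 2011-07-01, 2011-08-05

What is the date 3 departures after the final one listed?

2011-11-04

All dates are Fridays, 35, 28, 28, 35 days apart.
Specifically, the 1st Friday of each month.
1st Friday of September 2011: 2011-09-02.
October 2011 — 1st Friday is 2011-10-07.
November 2011 — 1st Friday is 2011-11-04.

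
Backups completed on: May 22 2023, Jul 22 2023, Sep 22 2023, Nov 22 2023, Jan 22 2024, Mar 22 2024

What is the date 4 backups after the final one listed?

Nov 22 2024

Each date is the 22nd; the gaps (61, 62, 61, 61, 60) track the month lengths.
The rule is the 22nd of every 2 months.
Next: May 2024 → May 22 2024.
Next: July 2024 → Jul 22 2024.
September 2024: Sep 22 2024.
November 2024: Nov 22 2024.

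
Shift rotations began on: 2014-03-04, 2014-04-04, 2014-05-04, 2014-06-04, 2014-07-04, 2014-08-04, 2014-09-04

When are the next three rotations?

2014-10-04, 2014-11-04, 2014-12-04

The day-of-month is always 4 (31, 30, 31, 30, 31, 31 days between events).
So this recurs on the 4th of each month.
Next: October 2014 → 2014-10-04.
November 2014: 2014-11-04.
December 2014: 2014-12-04.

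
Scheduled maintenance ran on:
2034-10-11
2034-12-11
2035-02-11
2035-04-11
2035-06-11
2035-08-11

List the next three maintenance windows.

2035-10-11, 2035-12-11, 2036-02-11

Each date is the 11th; the gaps (61, 62, 59, 61, 61) track the month lengths.
The rule is the 11th of every 2 months.
October 2035: 2035-10-11.
December 2035: 2035-12-11.
Next: February 2036 → 2036-02-11.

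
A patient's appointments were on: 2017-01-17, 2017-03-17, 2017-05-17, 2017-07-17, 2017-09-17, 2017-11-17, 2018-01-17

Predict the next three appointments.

Gaps: 59, 61, 61, 62, 61, 61 days — not constant. Every event is on the 17th of the month.
Pattern: the 17th of every 2 months.
March 2018: 2018-03-17.
Next: May 2018 → 2018-05-17.
Next: July 2018 → 2018-07-17.

2018-03-17, 2018-05-17, 2018-07-17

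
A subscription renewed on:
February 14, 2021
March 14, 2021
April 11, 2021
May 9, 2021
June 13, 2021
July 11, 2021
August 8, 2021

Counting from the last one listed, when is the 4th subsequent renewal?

These are Sundays at 28- or 35-day spacing (28, 28, 28, 35, 28, 28).
The pattern: 2nd Sunday of the month.
2nd Sunday of September 2021: September 12, 2021.
2nd Sunday of October 2021: October 10, 2021.
2nd Sunday of November 2021: November 14, 2021.
December 2021 — 2nd Sunday is December 12, 2021.

December 12, 2021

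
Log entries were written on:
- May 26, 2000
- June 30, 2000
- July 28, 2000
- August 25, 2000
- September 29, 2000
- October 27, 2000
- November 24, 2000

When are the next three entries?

December 29, 2000; January 26, 2001; February 23, 2001

Every date is a Friday; gaps 35, 28, 28, 35, 28, 28 days.
Each is the last Friday of its month (at least one falls on the 29th or later, ruling out '4th Friday').
December 2000 ends with Friday December 29, 2000.
Last Friday of January 2001: January 26, 2001.
Last Friday of February 2001: February 23, 2001.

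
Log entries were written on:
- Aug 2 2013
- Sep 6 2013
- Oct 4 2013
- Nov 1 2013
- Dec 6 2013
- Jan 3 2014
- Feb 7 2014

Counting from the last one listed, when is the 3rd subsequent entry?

All dates are Fridays, 35, 28, 28, 35, 28, 35 days apart.
Specifically, the 1st Friday of each month.
March 2014 — 1st Friday is Mar 7 2014.
April 2014 — 1st Friday is Apr 4 2014.
May 2014 — 1st Friday is May 2 2014.

May 2 2014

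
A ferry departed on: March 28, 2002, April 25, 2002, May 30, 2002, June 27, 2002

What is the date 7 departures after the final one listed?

January 30, 2003

All Thursdays; the gaps (28, 35, 28) vary with month length.
This is the last Thursday of each month.
Last Thursday of July 2002: July 25, 2002.
Last Thursday of August 2002: August 29, 2002.
Last Thursday of September 2002: September 26, 2002.
October 2002 ends with Thursday October 31, 2002.
November 2002 ends with Thursday November 28, 2002.
December 2002 ends with Thursday December 26, 2002.
Last Thursday of January 2003: January 30, 2003.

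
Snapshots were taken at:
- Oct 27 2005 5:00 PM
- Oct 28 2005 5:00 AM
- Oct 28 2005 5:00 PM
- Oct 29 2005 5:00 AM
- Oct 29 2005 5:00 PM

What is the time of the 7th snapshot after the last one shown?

The interval is a steady 12 hours (12, 12, 12, 12).
Oct 29 2005 5:00 PM + 12 h = Oct 30 2005 5:00 AM.
Oct 30 2005 5:00 AM + 12 h = Oct 30 2005 5:00 PM.
Oct 30 2005 5:00 PM + 12 h = Oct 31 2005 5:00 AM.
Oct 31 2005 5:00 AM + 12 h = Oct 31 2005 5:00 PM.
Oct 31 2005 5:00 PM + 12 h = Nov 1 2005 5:00 AM.
Nov 1 2005 5:00 AM + 12 h = Nov 1 2005 5:00 PM.
Nov 1 2005 5:00 PM + 12 h = Nov 2 2005 5:00 AM.

Nov 2 2005 5:00 AM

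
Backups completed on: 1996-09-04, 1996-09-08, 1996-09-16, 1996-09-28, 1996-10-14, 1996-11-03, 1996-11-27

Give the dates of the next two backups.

The spacing grows by 4 each time: 4, 8, 12, 16, 20, 24 days.
Next gap: 28 days. 1996-11-27 + 28 days = 1996-12-25.
Next gap: 32 days. 1996-12-25 + 32 days = 1997-01-26.

1996-12-25, 1997-01-26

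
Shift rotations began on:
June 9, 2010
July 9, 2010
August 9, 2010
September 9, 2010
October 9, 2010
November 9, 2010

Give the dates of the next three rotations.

December 9, 2010; January 9, 2011; February 9, 2011

Each date is the 9th; the gaps (30, 31, 31, 30, 31) track the month lengths.
The rule is the 9th of each month.
December 2010: December 9, 2010.
Next: January 2011 → January 9, 2011.
February 2011: February 9, 2011.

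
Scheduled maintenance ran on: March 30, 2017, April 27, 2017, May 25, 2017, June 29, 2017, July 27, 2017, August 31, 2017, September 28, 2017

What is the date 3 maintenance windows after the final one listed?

December 28, 2017

Every date is a Thursday; gaps 28, 28, 35, 28, 35, 28 days.
Each is the last Thursday of its month (at least one falls on the 29th or later, ruling out '4th Thursday').
Last Thursday of October 2017: October 26, 2017.
Last Thursday of November 2017: November 30, 2017.
December 2017 ends with Thursday December 28, 2017.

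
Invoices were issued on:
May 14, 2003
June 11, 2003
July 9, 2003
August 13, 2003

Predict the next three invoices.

September 10, 2003; October 8, 2003; November 12, 2003

Gaps: 28, 28, 35 days — a mix of 28 and 35. Every date is a Wednesday.
Each is the 2nd Wednesday of its month.
September 2003 — 2nd Wednesday is September 10, 2003.
October 2003 — 2nd Wednesday is October 8, 2003.
2nd Wednesday of November 2003: November 12, 2003.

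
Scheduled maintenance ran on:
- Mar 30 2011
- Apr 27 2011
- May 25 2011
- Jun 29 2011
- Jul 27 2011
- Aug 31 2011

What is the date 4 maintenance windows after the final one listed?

Every date is a Wednesday; gaps 28, 28, 35, 28, 35 days.
Each is the last Wednesday of its month (at least one falls on the 29th or later, ruling out '4th Wednesday').
September 2011 ends with Wednesday Sep 28 2011.
October 2011 ends with Wednesday Oct 26 2011.
November 2011 ends with Wednesday Nov 30 2011.
Last Wednesday of December 2011: Dec 28 2011.

Dec 28 2011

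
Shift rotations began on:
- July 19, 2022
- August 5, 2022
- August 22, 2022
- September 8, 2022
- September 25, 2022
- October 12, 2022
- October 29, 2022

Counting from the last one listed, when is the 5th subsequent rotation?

January 22, 2023

The spacing is 17, 17, 17, 17, 17, 17 days — always 17 days.
October 29, 2022 + 17 days = November 15, 2022.
November 15, 2022 + 17 days = December 2, 2022.
December 2, 2022 + 17 days = December 19, 2022.
December 19, 2022 + 17 days = January 5, 2023.
January 5, 2023 + 17 days = January 22, 2023.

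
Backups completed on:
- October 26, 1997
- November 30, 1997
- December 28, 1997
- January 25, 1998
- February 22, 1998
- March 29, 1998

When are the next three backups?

Every date is a Sunday; gaps 35, 28, 28, 28, 35 days.
Each is the last Sunday of its month (at least one falls on the 29th or later, ruling out '4th Sunday').
April 1998 ends with Sunday April 26, 1998.
May 1998 ends with Sunday May 31, 1998.
Last Sunday of June 1998: June 28, 1998.

April 26, 1998; May 31, 1998; June 28, 1998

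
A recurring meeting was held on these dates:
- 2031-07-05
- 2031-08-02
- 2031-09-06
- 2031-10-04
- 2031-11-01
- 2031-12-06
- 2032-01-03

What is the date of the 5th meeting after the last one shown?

All dates are Saturdays, 28, 35, 28, 28, 35, 28 days apart.
Specifically, the 1st Saturday of each month.
February 2032 — 1st Saturday is 2032-02-07.
1st Saturday of March 2032: 2032-03-06.
April 2032 — 1st Saturday is 2032-04-03.
May 2032 — 1st Saturday is 2032-05-01.
June 2032 — 1st Saturday is 2032-06-05.

2032-06-05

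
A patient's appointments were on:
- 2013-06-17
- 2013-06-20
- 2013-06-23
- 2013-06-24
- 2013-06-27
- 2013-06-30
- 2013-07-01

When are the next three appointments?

Every event lands on a Monday or Thursday or Sunday (gaps cycle 3, 3, 1, 3, 3, 1).
So the schedule is: every Monday, Thursday and Sunday.
The following Thursday is 2013-07-04.
Next Sunday: 2013-07-07.
The following Monday is 2013-07-08.

2013-07-04, 2013-07-07, 2013-07-08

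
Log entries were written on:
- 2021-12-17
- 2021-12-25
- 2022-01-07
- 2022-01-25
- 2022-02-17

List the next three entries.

2022-03-17, 2022-04-19, 2022-05-27

Gaps: 8, 13, 18, 23 days — each gap is 5 larger than the previous one.
Next gap: 28 days. 2022-02-17 + 28 days = 2022-03-17.
Next gap: 33 days. 2022-03-17 + 33 days = 2022-04-19.
Next gap: 38 days. 2022-04-19 + 38 days = 2022-05-27.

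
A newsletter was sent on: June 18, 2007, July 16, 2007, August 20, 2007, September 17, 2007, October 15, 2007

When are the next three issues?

These are Mondays at 28- or 35-day spacing (28, 35, 28, 28).
The pattern: 3rd Monday of the month.
November 2007 — 3rd Monday is November 19, 2007.
December 2007 — 3rd Monday is December 17, 2007.
January 2008 — 3rd Monday is January 21, 2008.

November 19, 2007; December 17, 2007; January 21, 2008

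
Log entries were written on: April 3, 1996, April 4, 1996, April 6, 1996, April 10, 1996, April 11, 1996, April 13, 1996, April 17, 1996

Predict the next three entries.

April 18, 1996; April 20, 1996; April 24, 1996

The gap pattern 1, 2, 4, 1, 2, 4 repeats every 3 events.
These are the Wednesdays, Thursdays and Saturdays of each week.
The following Thursday is April 18, 1996.
Next Saturday: April 20, 1996.
The following Wednesday is April 24, 1996.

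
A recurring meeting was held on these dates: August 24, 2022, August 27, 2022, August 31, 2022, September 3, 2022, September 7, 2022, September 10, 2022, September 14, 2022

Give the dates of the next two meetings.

Every event lands on a Wednesday or Saturday (gaps cycle 3, 4, 3, 4, 3, 4).
So the schedule is: every Wednesday and Saturday.
The following Saturday is September 17, 2022.
The following Wednesday is September 21, 2022.

September 17, 2022; September 21, 2022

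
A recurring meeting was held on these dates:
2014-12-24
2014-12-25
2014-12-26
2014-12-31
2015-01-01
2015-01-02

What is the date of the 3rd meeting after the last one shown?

Every event lands on a Wednesday or Thursday or Friday (gaps cycle 1, 1, 5, 1, 1).
So the schedule is: every Wednesday, Thursday and Friday.
Next Wednesday: 2015-01-07.
Next Thursday: 2015-01-08.
Next Friday: 2015-01-09.

2015-01-09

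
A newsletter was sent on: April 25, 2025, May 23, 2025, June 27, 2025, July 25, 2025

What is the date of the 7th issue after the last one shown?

February 27, 2026

These are Fridays at 28- or 35-day spacing (28, 35, 28).
The pattern: 4th Friday of the month.
August 2025 — 4th Friday is August 22, 2025.
September 2025 — 4th Friday is September 26, 2025.
October 2025 — 4th Friday is October 24, 2025.
4th Friday of November 2025: November 28, 2025.
4th Friday of December 2025: December 26, 2025.
4th Friday of January 2026: January 23, 2026.
4th Friday of February 2026: February 27, 2026.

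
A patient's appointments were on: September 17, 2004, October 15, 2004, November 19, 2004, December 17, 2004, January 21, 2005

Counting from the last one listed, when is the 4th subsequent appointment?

Gaps: 28, 35, 28, 35 days — a mix of 28 and 35. Every date is a Friday.
Each is the 3rd Friday of its month.
February 2005 — 3rd Friday is February 18, 2005.
March 2005 — 3rd Friday is March 18, 2005.
April 2005 — 3rd Friday is April 15, 2005.
May 2005 — 3rd Friday is May 20, 2005.

May 20, 2005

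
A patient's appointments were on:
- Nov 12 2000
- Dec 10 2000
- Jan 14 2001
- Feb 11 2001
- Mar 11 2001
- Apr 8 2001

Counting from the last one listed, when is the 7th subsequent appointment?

These are Sundays at 28- or 35-day spacing (28, 35, 28, 28, 28).
The pattern: 2nd Sunday of the month.
2nd Sunday of May 2001: May 13 2001.
June 2001 — 2nd Sunday is Jun 10 2001.
July 2001 — 2nd Sunday is Jul 8 2001.
2nd Sunday of August 2001: Aug 12 2001.
2nd Sunday of September 2001: Sep 9 2001.
October 2001 — 2nd Sunday is Oct 14 2001.
November 2001 — 2nd Sunday is Nov 11 2001.

Nov 11 2001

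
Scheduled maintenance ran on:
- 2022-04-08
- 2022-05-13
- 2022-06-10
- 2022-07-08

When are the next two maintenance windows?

2022-08-12, 2022-09-09

All dates are Fridays, 35, 28, 28 days apart.
Specifically, the 2nd Friday of each month.
August 2022 — 2nd Friday is 2022-08-12.
September 2022 — 2nd Friday is 2022-09-09.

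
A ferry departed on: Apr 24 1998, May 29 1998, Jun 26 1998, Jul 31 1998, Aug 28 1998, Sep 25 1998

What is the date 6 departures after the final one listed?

Mar 26 1999

Every date is a Friday; gaps 35, 28, 35, 28, 28 days.
Each is the last Friday of its month (at least one falls on the 29th or later, ruling out '4th Friday').
Last Friday of October 1998: Oct 30 1998.
Last Friday of November 1998: Nov 27 1998.
Last Friday of December 1998: Dec 25 1998.
January 1999 ends with Friday Jan 29 1999.
Last Friday of February 1999: Feb 26 1999.
Last Friday of March 1999: Mar 26 1999.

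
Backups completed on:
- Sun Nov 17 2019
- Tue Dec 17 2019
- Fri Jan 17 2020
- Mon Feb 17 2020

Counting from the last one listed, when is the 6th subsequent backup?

Gaps: 30, 31, 31 days — not constant. Every event is on the 17th of the month.
Pattern: the 17th of each month.
Next: March 2020 → Tue Mar 17 2020.
Next: April 2020 → Fri Apr 17 2020.
May 2020: Sun May 17 2020.
June 2020: Wed Jun 17 2020.
Next: July 2020 → Fri Jul 17 2020.
August 2020: Mon Aug 17 2020.

Mon Aug 17 2020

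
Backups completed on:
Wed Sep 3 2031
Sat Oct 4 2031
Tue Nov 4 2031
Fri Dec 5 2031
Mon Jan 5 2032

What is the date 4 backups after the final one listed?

Sat May 8 2032

The spacing is 31, 31, 31, 31 days — always 31 days.
Mon Jan 5 2032 + 31 days = Thu Feb 5 2032.
Thu Feb 5 2032 + 31 days = Sun Mar 7 2032.
Sun Mar 7 2032 + 31 days = Wed Apr 7 2032.
Wed Apr 7 2032 + 31 days = Sat May 8 2032.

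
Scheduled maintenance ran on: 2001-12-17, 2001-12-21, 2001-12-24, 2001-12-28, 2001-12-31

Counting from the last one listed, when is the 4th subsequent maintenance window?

2002-01-14

Gaps: 4, 3, 4, 3 days — not constant, but cyclic with period 2.
The events fall on every Monday and Friday.
Next Friday: 2002-01-04.
Next Monday: 2002-01-07.
Next Friday: 2002-01-11.
The following Monday is 2002-01-14.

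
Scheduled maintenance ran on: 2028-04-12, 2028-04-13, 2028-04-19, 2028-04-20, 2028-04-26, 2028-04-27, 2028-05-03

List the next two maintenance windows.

2028-05-04, 2028-05-10

Every event lands on a Wednesday or Thursday (gaps cycle 1, 6, 1, 6, 1, 6).
So the schedule is: every Wednesday and Thursday.
The following Thursday is 2028-05-04.
Next Wednesday: 2028-05-10.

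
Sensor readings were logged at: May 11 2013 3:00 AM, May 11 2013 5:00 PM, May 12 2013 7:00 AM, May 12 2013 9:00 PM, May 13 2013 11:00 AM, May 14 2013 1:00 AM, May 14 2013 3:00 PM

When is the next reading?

Spacing: 14, 14, 14, 14, 14, 14 h — constant 14 h.
May 14 2013 3:00 PM + 14 h = May 15 2013 5:00 AM.

May 15 2013 5:00 AM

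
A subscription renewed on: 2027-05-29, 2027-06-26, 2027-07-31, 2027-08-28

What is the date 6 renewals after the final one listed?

2028-02-26

These are Saturdays with 28, 35, 28-day gaps.
Each is the final Saturday of its month — 2027-05-29 is past the 28th, so '4th Saturday' doesn't fit.
Last Saturday of September 2027: 2027-09-25.
Last Saturday of October 2027: 2027-10-30.
November 2027 ends with Saturday 2027-11-27.
Last Saturday of December 2027: 2027-12-25.
Last Saturday of January 2028: 2028-01-29.
February 2028 ends with Saturday 2028-02-26.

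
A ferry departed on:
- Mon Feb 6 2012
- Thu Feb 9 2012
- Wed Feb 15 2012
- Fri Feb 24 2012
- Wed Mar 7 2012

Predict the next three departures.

Thu Mar 22 2012, Mon Apr 9 2012, Mon Apr 30 2012

The spacing grows by 3 each time: 3, 6, 9, 12 days.
Next gap: 15 days. Wed Mar 7 2012 + 15 days = Thu Mar 22 2012.
Next gap: 18 days. Thu Mar 22 2012 + 18 days = Mon Apr 9 2012.
Next gap: 21 days. Mon Apr 9 2012 + 21 days = Mon Apr 30 2012.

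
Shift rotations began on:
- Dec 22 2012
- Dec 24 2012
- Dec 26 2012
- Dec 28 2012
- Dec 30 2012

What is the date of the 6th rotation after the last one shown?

Jan 11 2013

The spacing is 2, 2, 2, 2 days — always 2 days.
Dec 30 2012 + 2 days = Jan 1 2013.
Jan 1 2013 + 2 days = Jan 3 2013.
Jan 3 2013 + 2 days = Jan 5 2013.
Jan 5 2013 + 2 days = Jan 7 2013.
Jan 7 2013 + 2 days = Jan 9 2013.
Jan 9 2013 + 2 days = Jan 11 2013.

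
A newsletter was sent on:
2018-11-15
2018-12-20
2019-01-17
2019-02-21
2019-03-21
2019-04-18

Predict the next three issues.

2019-05-16, 2019-06-20, 2019-07-18

These are Thursdays at 28- or 35-day spacing (35, 28, 35, 28, 28).
The pattern: 3rd Thursday of the month.
May 2019 — 3rd Thursday is 2019-05-16.
3rd Thursday of June 2019: 2019-06-20.
3rd Thursday of July 2019: 2019-07-18.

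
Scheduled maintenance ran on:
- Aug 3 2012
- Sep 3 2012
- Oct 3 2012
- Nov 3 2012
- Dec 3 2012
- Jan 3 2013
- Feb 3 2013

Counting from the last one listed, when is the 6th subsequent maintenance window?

Aug 3 2013

Gaps: 31, 30, 31, 30, 31, 31 days — not constant. Every event is on the 3rd of the month.
Pattern: the 3rd of each month.
Next: March 2013 → Mar 3 2013.
April 2013: Apr 3 2013.
May 2013: May 3 2013.
Next: June 2013 → Jun 3 2013.
Next: July 2013 → Jul 3 2013.
August 2013: Aug 3 2013.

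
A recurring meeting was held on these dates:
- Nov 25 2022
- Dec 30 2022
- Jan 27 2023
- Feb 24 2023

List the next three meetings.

Every date is a Friday; gaps 35, 28, 28 days.
Each is the last Friday of its month (at least one falls on the 29th or later, ruling out '4th Friday').
March 2023 ends with Friday Mar 31 2023.
April 2023 ends with Friday Apr 28 2023.
May 2023 ends with Friday May 26 2023.

Mar 31 2023, Apr 28 2023, May 26 2023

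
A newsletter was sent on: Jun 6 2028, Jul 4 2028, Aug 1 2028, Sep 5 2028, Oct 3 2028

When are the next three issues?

These are Tuesdays at 28- or 35-day spacing (28, 28, 35, 28).
The pattern: 1st Tuesday of the month.
November 2028 — 1st Tuesday is Nov 7 2028.
December 2028 — 1st Tuesday is Dec 5 2028.
1st Tuesday of January 2029: Jan 2 2029.

Nov 7 2028, Dec 5 2028, Jan 2 2029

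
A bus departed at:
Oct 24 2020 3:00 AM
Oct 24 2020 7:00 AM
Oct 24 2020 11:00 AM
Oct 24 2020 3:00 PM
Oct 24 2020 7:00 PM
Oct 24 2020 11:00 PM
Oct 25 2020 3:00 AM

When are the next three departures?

Oct 25 2020 7:00 AM, Oct 25 2020 11:00 AM, Oct 25 2020 3:00 PM

Gaps: 4, 4, 4, 4, 4, 4 hours — each event is 4 hours after the previous one.
Oct 25 2020 3:00 AM + 4 h = Oct 25 2020 7:00 AM.
Oct 25 2020 7:00 AM + 4 h = Oct 25 2020 11:00 AM.
Oct 25 2020 11:00 AM + 4 h = Oct 25 2020 3:00 PM.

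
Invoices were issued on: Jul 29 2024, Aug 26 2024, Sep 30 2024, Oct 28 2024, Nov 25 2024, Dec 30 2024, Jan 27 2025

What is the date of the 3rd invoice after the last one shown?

All Mondays; the gaps (28, 35, 28, 28, 35, 28) vary with month length.
This is the last Monday of each month.
Last Monday of February 2025: Feb 24 2025.
March 2025 ends with Monday Mar 31 2025.
Last Monday of April 2025: Apr 28 2025.

Apr 28 2025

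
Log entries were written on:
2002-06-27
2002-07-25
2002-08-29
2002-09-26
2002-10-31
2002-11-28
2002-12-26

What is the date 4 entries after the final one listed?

All Thursdays; the gaps (28, 35, 28, 35, 28, 28) vary with month length.
This is the last Thursday of each month.
January 2003 ends with Thursday 2003-01-30.
February 2003 ends with Thursday 2003-02-27.
Last Thursday of March 2003: 2003-03-27.
Last Thursday of April 2003: 2003-04-24.

2003-04-24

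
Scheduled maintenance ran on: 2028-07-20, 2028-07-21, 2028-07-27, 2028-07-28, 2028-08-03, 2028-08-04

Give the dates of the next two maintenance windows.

2028-08-10, 2028-08-11

The gap pattern 1, 6, 1, 6, 1 repeats every 2 events.
These are the Thursdays and Fridays of each week.
The following Thursday is 2028-08-10.
The following Friday is 2028-08-11.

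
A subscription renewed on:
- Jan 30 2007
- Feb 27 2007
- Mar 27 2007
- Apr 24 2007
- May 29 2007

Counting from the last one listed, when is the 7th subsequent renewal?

These are Tuesdays with 28, 28, 28, 35-day gaps.
Each is the final Tuesday of its month — Jan 30 2007 is past the 28th, so '4th Tuesday' doesn't fit.
June 2007 ends with Tuesday Jun 26 2007.
Last Tuesday of July 2007: Jul 31 2007.
Last Tuesday of August 2007: Aug 28 2007.
September 2007 ends with Tuesday Sep 25 2007.
October 2007 ends with Tuesday Oct 30 2007.
November 2007 ends with Tuesday Nov 27 2007.
Last Tuesday of December 2007: Dec 25 2007.

Dec 25 2007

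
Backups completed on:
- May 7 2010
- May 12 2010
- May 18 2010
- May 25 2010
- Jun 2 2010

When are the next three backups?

Gaps: 5, 6, 7, 8 days — each gap is 1 larger than the previous one.
Next gap: 9 days. Jun 2 2010 + 9 days = Jun 11 2010.
Next gap: 10 days. Jun 11 2010 + 10 days = Jun 21 2010.
Next gap: 11 days. Jun 21 2010 + 11 days = Jul 2 2010.

Jun 11 2010, Jun 21 2010, Jul 2 2010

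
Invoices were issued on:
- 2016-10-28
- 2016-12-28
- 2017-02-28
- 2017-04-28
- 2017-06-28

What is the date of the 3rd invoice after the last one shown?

Gaps: 61, 62, 59, 61 days — not constant. Every event is on the 28th of the month.
Pattern: the 28th of every 2 months.
Next: August 2017 → 2017-08-28.
October 2017: 2017-10-28.
December 2017: 2017-12-28.

2017-12-28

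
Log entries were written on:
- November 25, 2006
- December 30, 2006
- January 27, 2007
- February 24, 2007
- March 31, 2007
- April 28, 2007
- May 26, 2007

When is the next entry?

All Saturdays; the gaps (35, 28, 28, 35, 28, 28) vary with month length.
This is the last Saturday of each month.
Last Saturday of June 2007: June 30, 2007.

June 30, 2007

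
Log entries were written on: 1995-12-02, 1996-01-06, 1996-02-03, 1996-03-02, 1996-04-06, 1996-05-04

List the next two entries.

All dates are Saturdays, 35, 28, 28, 35, 28 days apart.
Specifically, the 1st Saturday of each month.
June 1996 — 1st Saturday is 1996-06-01.
1st Saturday of July 1996: 1996-07-06.

1996-06-01, 1996-07-06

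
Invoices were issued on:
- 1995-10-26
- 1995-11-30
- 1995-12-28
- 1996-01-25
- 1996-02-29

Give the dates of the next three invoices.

1996-03-28, 1996-04-25, 1996-05-30

These are Thursdays with 35, 28, 28, 35-day gaps.
Each is the final Thursday of its month — 1995-11-30 is past the 28th, so '4th Thursday' doesn't fit.
March 1996 ends with Thursday 1996-03-28.
April 1996 ends with Thursday 1996-04-25.
May 1996 ends with Thursday 1996-05-30.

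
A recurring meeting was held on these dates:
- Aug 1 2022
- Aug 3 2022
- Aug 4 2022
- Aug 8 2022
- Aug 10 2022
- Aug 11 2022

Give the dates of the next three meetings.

The gap pattern 2, 1, 4, 2, 1 repeats every 3 events.
These are the Mondays, Wednesdays and Thursdays of each week.
Next Monday: Aug 15 2022.
Next Wednesday: Aug 17 2022.
Next Thursday: Aug 18 2022.

Aug 15 2022, Aug 17 2022, Aug 18 2022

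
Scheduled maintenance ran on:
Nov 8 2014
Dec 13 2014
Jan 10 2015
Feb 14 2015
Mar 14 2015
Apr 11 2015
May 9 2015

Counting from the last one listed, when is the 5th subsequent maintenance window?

Oct 10 2015

These are Saturdays at 28- or 35-day spacing (35, 28, 35, 28, 28, 28).
The pattern: 2nd Saturday of the month.
2nd Saturday of June 2015: Jun 13 2015.
July 2015 — 2nd Saturday is Jul 11 2015.
August 2015 — 2nd Saturday is Aug 8 2015.
September 2015 — 2nd Saturday is Sep 12 2015.
October 2015 — 2nd Saturday is Oct 10 2015.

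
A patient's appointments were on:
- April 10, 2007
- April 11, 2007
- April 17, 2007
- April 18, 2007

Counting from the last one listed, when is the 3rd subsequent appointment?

Every event lands on a Tuesday or Wednesday (gaps cycle 1, 6, 1).
So the schedule is: every Tuesday and Wednesday.
Next Tuesday: April 24, 2007.
Next Wednesday: April 25, 2007.
Next Tuesday: May 1, 2007.

May 1, 2007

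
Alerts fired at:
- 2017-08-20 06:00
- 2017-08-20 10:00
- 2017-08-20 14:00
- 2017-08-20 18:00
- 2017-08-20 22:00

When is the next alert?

2017-08-21 02:00

Gaps: 4, 4, 4, 4 hours — each event is 4 hours after the previous one.
2017-08-20 22:00 + 4 h = 2017-08-21 02:00.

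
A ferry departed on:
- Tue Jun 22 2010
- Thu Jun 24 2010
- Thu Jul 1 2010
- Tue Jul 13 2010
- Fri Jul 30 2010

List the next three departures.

Sat Aug 21 2010, Fri Sep 17 2010, Tue Oct 19 2010

The spacing grows by 5 each time: 2, 7, 12, 17 days.
Next gap: 22 days. Fri Jul 30 2010 + 22 days = Sat Aug 21 2010.
Next gap: 27 days. Sat Aug 21 2010 + 27 days = Fri Sep 17 2010.
Next gap: 32 days. Fri Sep 17 2010 + 32 days = Tue Oct 19 2010.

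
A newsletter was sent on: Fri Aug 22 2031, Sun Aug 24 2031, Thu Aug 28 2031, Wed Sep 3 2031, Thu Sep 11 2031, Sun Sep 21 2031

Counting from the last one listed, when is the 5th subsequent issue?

Wed Dec 10 2031

The spacing grows by 2 each time: 2, 4, 6, 8, 10 days.
Next gap: 12 days. Sun Sep 21 2031 + 12 days = Fri Oct 3 2031.
Next gap: 14 days. Fri Oct 3 2031 + 14 days = Fri Oct 17 2031.
Next gap: 16 days. Fri Oct 17 2031 + 16 days = Sun Nov 2 2031.
Next gap: 18 days. Sun Nov 2 2031 + 18 days = Thu Nov 20 2031.
Next gap: 20 days. Thu Nov 20 2031 + 20 days = Wed Dec 10 2031.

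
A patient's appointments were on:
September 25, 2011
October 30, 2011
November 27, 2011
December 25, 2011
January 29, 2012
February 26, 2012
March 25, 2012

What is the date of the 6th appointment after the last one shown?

September 30, 2012

Every date is a Sunday; gaps 35, 28, 28, 35, 28, 28 days.
Each is the last Sunday of its month (at least one falls on the 29th or later, ruling out '4th Sunday').
Last Sunday of April 2012: April 29, 2012.
Last Sunday of May 2012: May 27, 2012.
June 2012 ends with Sunday June 24, 2012.
Last Sunday of July 2012: July 29, 2012.
Last Sunday of August 2012: August 26, 2012.
September 2012 ends with Sunday September 30, 2012.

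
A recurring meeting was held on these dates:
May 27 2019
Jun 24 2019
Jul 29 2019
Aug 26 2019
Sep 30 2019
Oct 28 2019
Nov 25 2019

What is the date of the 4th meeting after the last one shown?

These are Mondays with 28, 35, 28, 35, 28, 28-day gaps.
Each is the final Monday of its month — Jul 29 2019 is past the 28th, so '4th Monday' doesn't fit.
Last Monday of December 2019: Dec 30 2019.
Last Monday of January 2020: Jan 27 2020.
February 2020 ends with Monday Feb 24 2020.
Last Monday of March 2020: Mar 30 2020.

Mar 30 2020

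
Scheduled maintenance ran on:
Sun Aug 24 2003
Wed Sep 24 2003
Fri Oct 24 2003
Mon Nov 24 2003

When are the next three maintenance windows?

Wed Dec 24 2003, Sat Jan 24 2004, Tue Feb 24 2004

Gaps: 31, 30, 31 days — not constant. Every event is on the 24th of the month.
Pattern: the 24th of each month.
December 2003: Wed Dec 24 2003.
Next: January 2004 → Sat Jan 24 2004.
Next: February 2004 → Tue Feb 24 2004.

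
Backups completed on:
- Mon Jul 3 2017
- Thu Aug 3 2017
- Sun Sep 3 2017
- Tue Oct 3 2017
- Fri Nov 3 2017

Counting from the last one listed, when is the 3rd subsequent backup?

Gaps: 31, 31, 30, 31 days — not constant. Every event is on the 3rd of the month.
Pattern: the 3rd of each month.
Next: December 2017 → Sun Dec 3 2017.
January 2018: Wed Jan 3 2018.
February 2018: Sat Feb 3 2018.

Sat Feb 3 2018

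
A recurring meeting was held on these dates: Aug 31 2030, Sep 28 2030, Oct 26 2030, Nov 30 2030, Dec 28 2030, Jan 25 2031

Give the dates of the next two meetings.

All Saturdays; the gaps (28, 28, 35, 28, 28) vary with month length.
This is the last Saturday of each month.
February 2031 ends with Saturday Feb 22 2031.
Last Saturday of March 2031: Mar 29 2031.

Feb 22 2031, Mar 29 2031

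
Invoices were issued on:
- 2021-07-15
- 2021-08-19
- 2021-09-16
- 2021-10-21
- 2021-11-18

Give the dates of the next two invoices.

These are Thursdays at 28- or 35-day spacing (35, 28, 35, 28).
The pattern: 3rd Thursday of the month.
3rd Thursday of December 2021: 2021-12-16.
January 2022 — 3rd Thursday is 2022-01-20.

2021-12-16, 2022-01-20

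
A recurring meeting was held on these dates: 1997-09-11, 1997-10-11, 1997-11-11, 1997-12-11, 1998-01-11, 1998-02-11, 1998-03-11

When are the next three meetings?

1998-04-11, 1998-05-11, 1998-06-11

Each date is the 11th; the gaps (30, 31, 30, 31, 31, 28) track the month lengths.
The rule is the 11th of each month.
April 1998: 1998-04-11.
May 1998: 1998-05-11.
Next: June 1998 → 1998-06-11.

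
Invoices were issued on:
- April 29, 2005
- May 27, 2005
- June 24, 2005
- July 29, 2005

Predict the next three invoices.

These are Fridays with 28, 28, 35-day gaps.
Each is the final Friday of its month — April 29, 2005 is past the 28th, so '4th Friday' doesn't fit.
Last Friday of August 2005: August 26, 2005.
September 2005 ends with Friday September 30, 2005.
Last Friday of October 2005: October 28, 2005.

August 26, 2005; September 30, 2005; October 28, 2005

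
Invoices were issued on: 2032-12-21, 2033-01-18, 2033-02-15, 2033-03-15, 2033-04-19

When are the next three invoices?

All dates are Tuesdays, 28, 28, 28, 35 days apart.
Specifically, the 3rd Tuesday of each month.
May 2033 — 3rd Tuesday is 2033-05-17.
3rd Tuesday of June 2033: 2033-06-21.
3rd Tuesday of July 2033: 2033-07-19.

2033-05-17, 2033-06-21, 2033-07-19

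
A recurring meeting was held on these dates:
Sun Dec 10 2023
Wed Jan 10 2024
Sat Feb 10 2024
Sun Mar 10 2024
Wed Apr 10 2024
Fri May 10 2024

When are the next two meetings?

Each date is the 10th; the gaps (31, 31, 29, 31, 30) track the month lengths.
The rule is the 10th of each month.
Next: June 2024 → Mon Jun 10 2024.
Next: July 2024 → Wed Jul 10 2024.

Mon Jun 10 2024, Wed Jul 10 2024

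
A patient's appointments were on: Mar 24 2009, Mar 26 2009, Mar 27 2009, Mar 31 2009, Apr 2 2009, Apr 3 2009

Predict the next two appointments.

The gap pattern 2, 1, 4, 2, 1 repeats every 3 events.
These are the Tuesdays, Thursdays and Fridays of each week.
Next Tuesday: Apr 7 2009.
Next Thursday: Apr 9 2009.

Apr 7 2009, Apr 9 2009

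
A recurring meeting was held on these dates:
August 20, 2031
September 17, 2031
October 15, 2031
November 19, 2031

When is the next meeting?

Gaps: 28, 28, 35 days — a mix of 28 and 35. Every date is a Wednesday.
Each is the 3rd Wednesday of its month.
3rd Wednesday of December 2031: December 17, 2031.

December 17, 2031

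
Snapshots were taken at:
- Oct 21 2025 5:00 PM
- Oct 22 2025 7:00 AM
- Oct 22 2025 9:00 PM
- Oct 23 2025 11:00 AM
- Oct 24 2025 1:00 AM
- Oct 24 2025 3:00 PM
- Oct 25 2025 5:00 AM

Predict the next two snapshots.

Oct 25 2025 7:00 PM, Oct 26 2025 9:00 AM

The interval is a steady 14 hours (14, 14, 14, 14, 14, 14).
Oct 25 2025 5:00 AM + 14 h = Oct 25 2025 7:00 PM.
Oct 25 2025 7:00 PM + 14 h = Oct 26 2025 9:00 AM.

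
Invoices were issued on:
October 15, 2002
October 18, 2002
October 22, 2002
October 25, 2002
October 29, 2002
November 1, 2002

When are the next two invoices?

November 5, 2002; November 8, 2002

The gap pattern 3, 4, 3, 4, 3 repeats every 2 events.
These are the Tuesdays and Fridays of each week.
Next Tuesday: November 5, 2002.
The following Friday is November 8, 2002.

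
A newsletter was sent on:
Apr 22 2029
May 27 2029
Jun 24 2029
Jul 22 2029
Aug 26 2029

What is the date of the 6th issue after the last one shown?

These are Sundays at 28- or 35-day spacing (35, 28, 28, 35).
The pattern: 4th Sunday of the month.
September 2029 — 4th Sunday is Sep 23 2029.
October 2029 — 4th Sunday is Oct 28 2029.
4th Sunday of November 2029: Nov 25 2029.
4th Sunday of December 2029: Dec 23 2029.
4th Sunday of January 2030: Jan 27 2030.
4th Sunday of February 2030: Feb 24 2030.

Feb 24 2030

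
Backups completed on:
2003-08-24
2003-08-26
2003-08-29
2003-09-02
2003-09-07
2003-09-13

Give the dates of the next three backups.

2003-09-20, 2003-09-28, 2003-10-07

Gaps: 2, 3, 4, 5, 6 days — each gap is 1 larger than the previous one.
Next gap: 7 days. 2003-09-13 + 7 days = 2003-09-20.
Next gap: 8 days. 2003-09-20 + 8 days = 2003-09-28.
Next gap: 9 days. 2003-09-28 + 9 days = 2003-10-07.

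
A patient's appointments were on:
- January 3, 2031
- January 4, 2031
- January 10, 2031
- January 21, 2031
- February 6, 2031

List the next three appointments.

The spacing grows by 5 each time: 1, 6, 11, 16 days.
Next gap: 21 days. February 6, 2031 + 21 days = February 27, 2031.
Next gap: 26 days. February 27, 2031 + 26 days = March 25, 2031.
Next gap: 31 days. March 25, 2031 + 31 days = April 25, 2031.

February 27, 2031; March 25, 2031; April 25, 2031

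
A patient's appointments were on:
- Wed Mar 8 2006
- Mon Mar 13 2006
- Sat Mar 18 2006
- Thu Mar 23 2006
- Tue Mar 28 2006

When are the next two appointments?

The spacing is 5, 5, 5, 5 days — always 5 days.
Tue Mar 28 2006 + 5 days = Sun Apr 2 2006.
Sun Apr 2 2006 + 5 days = Fri Apr 7 2006.

Sun Apr 2 2006, Fri Apr 7 2006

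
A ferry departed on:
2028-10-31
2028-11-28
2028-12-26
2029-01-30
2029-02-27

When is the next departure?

Every date is a Tuesday; gaps 28, 28, 35, 28 days.
Each is the last Tuesday of its month (at least one falls on the 29th or later, ruling out '4th Tuesday').
March 2029 ends with Tuesday 2029-03-27.

2029-03-27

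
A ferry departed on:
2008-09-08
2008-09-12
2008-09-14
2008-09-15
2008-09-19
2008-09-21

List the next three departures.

The gap pattern 4, 2, 1, 4, 2 repeats every 3 events.
These are the Mondays, Fridays and Sundays of each week.
The following Monday is 2008-09-22.
The following Friday is 2008-09-26.
Next Sunday: 2008-09-28.

2008-09-22, 2008-09-26, 2008-09-28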